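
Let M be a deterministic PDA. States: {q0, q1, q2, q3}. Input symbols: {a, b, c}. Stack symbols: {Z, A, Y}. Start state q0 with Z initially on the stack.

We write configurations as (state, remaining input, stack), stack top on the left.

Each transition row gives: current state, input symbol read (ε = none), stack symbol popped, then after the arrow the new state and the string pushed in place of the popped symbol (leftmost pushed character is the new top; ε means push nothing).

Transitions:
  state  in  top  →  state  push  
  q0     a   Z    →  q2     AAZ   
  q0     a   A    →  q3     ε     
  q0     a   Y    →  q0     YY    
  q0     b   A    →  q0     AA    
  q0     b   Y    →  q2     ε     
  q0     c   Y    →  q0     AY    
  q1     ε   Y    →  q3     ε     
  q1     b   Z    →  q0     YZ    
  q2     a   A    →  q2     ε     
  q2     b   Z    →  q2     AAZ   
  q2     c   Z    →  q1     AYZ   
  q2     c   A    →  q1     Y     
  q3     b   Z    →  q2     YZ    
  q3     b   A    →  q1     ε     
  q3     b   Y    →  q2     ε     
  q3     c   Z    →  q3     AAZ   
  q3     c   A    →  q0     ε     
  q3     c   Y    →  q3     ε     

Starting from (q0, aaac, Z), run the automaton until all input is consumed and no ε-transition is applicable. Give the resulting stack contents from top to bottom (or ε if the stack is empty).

AYZ

(q0, aaac, Z)
  read a, top Z: go to q2, push AAZ → (q2, aac, AAZ)
  read a, top A: go to q2, push ε → (q2, ac, AZ)
  read a, top A: go to q2, push ε → (q2, c, Z)
  read c, top Z: go to q1, push AYZ → (q1, ε, AYZ)
All input consumed in state q1 with stack AYZ.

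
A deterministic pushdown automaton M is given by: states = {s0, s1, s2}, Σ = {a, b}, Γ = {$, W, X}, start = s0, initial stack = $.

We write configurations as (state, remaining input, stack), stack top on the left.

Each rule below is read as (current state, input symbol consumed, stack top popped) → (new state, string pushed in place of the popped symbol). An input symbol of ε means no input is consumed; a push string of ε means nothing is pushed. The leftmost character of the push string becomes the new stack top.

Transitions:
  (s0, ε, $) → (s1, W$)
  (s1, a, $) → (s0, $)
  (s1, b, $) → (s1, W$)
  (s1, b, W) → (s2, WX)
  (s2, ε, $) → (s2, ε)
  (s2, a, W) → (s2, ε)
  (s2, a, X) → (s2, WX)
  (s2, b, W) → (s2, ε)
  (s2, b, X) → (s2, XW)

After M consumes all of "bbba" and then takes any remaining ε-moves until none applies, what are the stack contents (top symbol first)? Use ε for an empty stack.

WXW$

(s0, bbba, $)
  ε-move, top $: go to s1, push W$ → (s1, bbba, W$)
  read b, top W: go to s2, push WX → (s2, bba, WX$)
  read b, top W: go to s2, push ε → (s2, ba, X$)
  read b, top X: go to s2, push XW → (s2, a, XW$)
  read a, top X: go to s2, push WX → (s2, ε, WXW$)
All input consumed in state s2 with stack WXW$.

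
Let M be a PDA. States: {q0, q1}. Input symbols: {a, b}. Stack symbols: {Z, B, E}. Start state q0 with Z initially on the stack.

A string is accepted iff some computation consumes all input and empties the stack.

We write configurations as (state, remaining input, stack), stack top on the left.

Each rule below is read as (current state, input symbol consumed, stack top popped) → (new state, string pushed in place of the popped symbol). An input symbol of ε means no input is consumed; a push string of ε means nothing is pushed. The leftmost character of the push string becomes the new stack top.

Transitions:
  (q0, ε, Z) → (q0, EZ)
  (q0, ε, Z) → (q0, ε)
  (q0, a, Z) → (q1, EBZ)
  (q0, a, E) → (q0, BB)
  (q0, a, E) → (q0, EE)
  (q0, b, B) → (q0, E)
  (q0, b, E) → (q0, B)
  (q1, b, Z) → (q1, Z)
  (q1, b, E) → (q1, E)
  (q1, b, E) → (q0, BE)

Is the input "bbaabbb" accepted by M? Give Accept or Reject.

Reject

No computation consumes all input and empties the stack.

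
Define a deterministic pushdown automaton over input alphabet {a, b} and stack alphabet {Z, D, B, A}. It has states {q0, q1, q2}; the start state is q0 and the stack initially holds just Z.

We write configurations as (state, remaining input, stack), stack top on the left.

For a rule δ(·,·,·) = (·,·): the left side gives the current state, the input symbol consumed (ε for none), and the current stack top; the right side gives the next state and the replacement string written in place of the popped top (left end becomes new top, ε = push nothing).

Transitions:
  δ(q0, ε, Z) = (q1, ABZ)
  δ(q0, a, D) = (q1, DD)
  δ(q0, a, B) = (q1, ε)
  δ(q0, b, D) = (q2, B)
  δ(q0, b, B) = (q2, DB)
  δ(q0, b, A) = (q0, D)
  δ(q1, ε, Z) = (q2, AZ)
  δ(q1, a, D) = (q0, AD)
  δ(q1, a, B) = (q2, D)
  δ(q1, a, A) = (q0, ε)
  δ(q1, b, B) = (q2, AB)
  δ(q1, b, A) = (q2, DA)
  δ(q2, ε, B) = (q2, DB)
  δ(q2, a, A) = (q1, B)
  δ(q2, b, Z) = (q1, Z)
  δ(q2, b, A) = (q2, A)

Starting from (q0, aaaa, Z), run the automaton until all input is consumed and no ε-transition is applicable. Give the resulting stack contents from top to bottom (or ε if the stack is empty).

(q0, aaaa, Z)
  ε-move, top Z: go to q1, push ABZ → (q1, aaaa, ABZ)
  read a, top A: go to q0, push ε → (q0, aaa, BZ)
  read a, top B: go to q1, push ε → (q1, aa, Z)
  ε-move, top Z: go to q2, push AZ → (q2, aa, AZ)
  read a, top A: go to q1, push B → (q1, a, BZ)
  read a, top B: go to q2, push D → (q2, ε, DZ)
All input consumed in state q2 with stack DZ.

DZ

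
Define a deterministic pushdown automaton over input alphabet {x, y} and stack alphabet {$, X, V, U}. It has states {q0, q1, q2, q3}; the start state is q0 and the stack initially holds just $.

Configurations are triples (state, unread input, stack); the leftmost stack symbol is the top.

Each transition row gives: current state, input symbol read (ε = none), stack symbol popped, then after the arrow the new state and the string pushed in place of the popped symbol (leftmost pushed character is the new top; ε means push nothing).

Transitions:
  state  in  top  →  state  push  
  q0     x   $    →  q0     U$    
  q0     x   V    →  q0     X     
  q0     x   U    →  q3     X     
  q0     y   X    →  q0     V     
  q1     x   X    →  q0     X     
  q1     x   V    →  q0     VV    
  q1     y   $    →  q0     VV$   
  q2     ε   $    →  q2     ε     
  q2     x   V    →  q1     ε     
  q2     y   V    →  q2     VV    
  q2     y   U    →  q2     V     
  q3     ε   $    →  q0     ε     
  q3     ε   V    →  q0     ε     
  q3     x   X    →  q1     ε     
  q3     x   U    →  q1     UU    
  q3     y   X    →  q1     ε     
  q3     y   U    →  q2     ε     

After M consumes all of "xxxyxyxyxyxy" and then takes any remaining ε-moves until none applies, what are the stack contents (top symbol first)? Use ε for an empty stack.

(q0, xxxyxyxyxyxy, $)
  read x, top $: go to q0, push U$ → (q0, xxyxyxyxyxy, U$)
  read x, top U: go to q3, push X → (q3, xyxyxyxyxy, X$)
  read x, top X: go to q1, push ε → (q1, yxyxyxyxy, $)
  read y, top $: go to q0, push VV$ → (q0, xyxyxyxy, VV$)
  read x, top V: go to q0, push X → (q0, yxyxyxy, XV$)
  read y, top X: go to q0, push V → (q0, xyxyxy, VV$)
  read x, top V: go to q0, push X → (q0, yxyxy, XV$)
  read y, top X: go to q0, push V → (q0, xyxy, VV$)
  read x, top V: go to q0, push X → (q0, yxy, XV$)
  read y, top X: go to q0, push V → (q0, xy, VV$)
  read x, top V: go to q0, push X → (q0, y, XV$)
  read y, top X: go to q0, push V → (q0, ε, VV$)
All input consumed in state q0 with stack VV$.

VV$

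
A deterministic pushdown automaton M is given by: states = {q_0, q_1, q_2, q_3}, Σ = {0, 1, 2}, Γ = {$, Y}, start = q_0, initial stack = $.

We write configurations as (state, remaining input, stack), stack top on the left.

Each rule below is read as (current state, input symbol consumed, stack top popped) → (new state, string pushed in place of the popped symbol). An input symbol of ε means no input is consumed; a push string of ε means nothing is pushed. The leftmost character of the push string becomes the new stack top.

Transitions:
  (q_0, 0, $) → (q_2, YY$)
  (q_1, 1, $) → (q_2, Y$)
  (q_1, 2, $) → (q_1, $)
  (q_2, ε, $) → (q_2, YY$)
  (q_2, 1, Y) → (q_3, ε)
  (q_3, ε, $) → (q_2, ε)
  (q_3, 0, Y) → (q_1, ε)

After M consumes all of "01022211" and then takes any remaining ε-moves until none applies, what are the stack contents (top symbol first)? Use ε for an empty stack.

ε

(q_0, 01022211, $) ⊢ (q_2, 1022211, YY$) ⊢ (q_3, 022211, Y$) ⊢ (q_1, 22211, $) ⊢ (q_1, 2211, $) ⊢ (q_1, 211, $) ⊢ (q_1, 11, $) ⊢ (q_2, 1, Y$) ⊢ (q_3, ε, $) ⊢ (q_2, ε, ε)
All input consumed in state q_2 with stack ε.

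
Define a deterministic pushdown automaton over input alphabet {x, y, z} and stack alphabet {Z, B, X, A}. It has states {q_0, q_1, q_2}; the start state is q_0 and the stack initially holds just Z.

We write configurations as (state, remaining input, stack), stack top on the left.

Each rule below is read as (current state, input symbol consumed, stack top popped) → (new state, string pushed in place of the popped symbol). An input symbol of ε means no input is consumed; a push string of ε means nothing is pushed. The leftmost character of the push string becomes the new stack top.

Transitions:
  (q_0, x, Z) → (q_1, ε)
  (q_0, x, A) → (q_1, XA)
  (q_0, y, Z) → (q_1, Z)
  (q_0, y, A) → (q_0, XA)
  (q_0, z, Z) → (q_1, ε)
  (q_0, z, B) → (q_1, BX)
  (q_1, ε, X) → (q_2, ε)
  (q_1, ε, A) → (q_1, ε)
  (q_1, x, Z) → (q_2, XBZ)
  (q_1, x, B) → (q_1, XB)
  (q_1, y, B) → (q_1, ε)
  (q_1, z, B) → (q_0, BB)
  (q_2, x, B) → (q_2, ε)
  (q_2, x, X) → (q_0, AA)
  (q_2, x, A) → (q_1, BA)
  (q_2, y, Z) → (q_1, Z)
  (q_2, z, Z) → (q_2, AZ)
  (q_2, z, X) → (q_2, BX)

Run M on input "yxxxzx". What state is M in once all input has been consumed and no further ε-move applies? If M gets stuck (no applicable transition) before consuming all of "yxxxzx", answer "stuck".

(q_0, yxxxzx, Z) ⊢ (q_1, xxxzx, Z) ⊢ (q_2, xxzx, XBZ) ⊢ (q_0, xzx, AABZ) ⊢ (q_1, zx, XAABZ) ⊢ (q_2, zx, AABZ)
No transition for (q_2, z, top A); M blocks with input zx remaining.

stuck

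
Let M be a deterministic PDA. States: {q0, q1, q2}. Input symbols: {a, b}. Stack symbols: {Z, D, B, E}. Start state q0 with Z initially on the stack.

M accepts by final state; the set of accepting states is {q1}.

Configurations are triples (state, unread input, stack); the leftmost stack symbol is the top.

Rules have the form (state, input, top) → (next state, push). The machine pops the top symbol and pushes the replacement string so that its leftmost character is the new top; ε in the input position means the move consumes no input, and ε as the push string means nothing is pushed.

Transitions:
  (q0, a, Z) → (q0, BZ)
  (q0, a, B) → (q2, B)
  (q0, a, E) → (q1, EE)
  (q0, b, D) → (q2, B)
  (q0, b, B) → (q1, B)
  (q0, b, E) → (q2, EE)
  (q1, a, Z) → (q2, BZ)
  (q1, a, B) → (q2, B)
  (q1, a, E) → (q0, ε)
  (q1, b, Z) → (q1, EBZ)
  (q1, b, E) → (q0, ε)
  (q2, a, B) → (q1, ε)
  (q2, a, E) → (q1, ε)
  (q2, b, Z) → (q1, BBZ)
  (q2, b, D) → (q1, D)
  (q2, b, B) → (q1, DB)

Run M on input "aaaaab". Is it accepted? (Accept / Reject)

Accept

(q0, aaaaab, Z) ⊢ (q0, aaaab, BZ) ⊢ (q2, aaab, BZ) ⊢ (q1, aab, Z) ⊢ (q2, ab, BZ) ⊢ (q1, b, Z) ⊢ (q1, ε, EBZ)
All input consumed; state q1 ∈ F.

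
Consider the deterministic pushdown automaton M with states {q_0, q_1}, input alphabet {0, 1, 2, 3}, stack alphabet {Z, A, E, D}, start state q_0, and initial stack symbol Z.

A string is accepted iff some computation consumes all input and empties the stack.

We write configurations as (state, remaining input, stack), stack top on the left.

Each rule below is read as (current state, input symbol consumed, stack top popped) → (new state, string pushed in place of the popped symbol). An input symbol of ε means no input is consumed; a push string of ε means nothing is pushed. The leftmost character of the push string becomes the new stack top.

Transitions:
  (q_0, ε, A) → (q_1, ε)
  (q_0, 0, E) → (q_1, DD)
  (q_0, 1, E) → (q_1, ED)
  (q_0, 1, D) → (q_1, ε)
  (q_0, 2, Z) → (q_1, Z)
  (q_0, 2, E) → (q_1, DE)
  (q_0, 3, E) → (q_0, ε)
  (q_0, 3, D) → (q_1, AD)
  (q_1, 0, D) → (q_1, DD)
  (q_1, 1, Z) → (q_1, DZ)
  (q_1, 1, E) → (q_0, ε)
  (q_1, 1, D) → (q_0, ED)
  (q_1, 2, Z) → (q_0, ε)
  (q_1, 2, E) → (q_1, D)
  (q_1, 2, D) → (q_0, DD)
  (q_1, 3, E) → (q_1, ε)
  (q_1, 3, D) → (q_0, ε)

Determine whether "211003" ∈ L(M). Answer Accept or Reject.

(q_0, 211003, Z)
  read 2, top Z: go to q_1, push Z → (q_1, 11003, Z)
  read 1, top Z: go to q_1, push DZ → (q_1, 1003, DZ)
  read 1, top D: go to q_0, push ED → (q_0, 003, EDZ)
  read 0, top E: go to q_1, push DD → (q_1, 03, DDDZ)
  read 0, top D: go to q_1, push DD → (q_1, 3, DDDDZ)
  read 3, top D: go to q_0, push ε → (q_0, ε, DDDZ)
All input consumed; stack is DDDZ, not empty, and no further ε-move applies.

Reject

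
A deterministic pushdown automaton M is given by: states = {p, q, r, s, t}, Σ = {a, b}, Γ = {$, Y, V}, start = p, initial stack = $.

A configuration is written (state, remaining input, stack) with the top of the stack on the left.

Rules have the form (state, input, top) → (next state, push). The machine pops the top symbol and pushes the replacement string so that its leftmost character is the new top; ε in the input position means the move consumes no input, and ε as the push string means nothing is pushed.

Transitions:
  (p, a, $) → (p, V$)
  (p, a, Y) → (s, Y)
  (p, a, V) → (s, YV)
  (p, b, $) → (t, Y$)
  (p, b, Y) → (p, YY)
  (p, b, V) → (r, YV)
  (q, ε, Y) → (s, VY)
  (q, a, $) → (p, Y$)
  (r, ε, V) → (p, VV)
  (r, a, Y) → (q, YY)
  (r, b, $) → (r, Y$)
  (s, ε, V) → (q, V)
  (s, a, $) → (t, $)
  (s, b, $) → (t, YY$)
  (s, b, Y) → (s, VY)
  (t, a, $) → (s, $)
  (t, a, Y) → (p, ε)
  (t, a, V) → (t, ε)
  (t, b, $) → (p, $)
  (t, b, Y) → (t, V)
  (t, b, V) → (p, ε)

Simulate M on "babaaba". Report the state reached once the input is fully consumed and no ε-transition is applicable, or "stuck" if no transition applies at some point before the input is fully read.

(p, babaaba, $)
  read b, top $: go to t, push Y$ → (t, abaaba, Y$)
  read a, top Y: go to p, push ε → (p, baaba, $)
  read b, top $: go to t, push Y$ → (t, aaba, Y$)
  read a, top Y: go to p, push ε → (p, aba, $)
  read a, top $: go to p, push V$ → (p, ba, V$)
  read b, top V: go to r, push YV → (r, a, YV$)
  read a, top Y: go to q, push YY → (q, ε, YYV$)
  ε-move, top Y: go to s, push VY → (s, ε, VYYV$)
  ε-move, top V: go to q, push V → (q, ε, VYYV$)
All input consumed; M is in state q.

q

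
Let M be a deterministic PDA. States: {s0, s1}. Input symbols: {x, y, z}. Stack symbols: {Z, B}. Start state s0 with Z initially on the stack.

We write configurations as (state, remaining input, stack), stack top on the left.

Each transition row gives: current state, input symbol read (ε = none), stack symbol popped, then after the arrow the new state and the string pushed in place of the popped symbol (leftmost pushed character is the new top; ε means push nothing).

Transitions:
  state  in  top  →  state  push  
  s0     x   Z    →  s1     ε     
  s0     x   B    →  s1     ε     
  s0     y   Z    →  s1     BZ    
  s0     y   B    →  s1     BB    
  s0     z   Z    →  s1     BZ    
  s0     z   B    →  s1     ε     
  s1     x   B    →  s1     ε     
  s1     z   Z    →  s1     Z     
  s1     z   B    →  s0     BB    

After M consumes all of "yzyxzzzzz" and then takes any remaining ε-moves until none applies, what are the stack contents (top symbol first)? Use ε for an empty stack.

BBBZ

(s0, yzyxzzzzz, Z)
  read y, top Z: go to s1, push BZ → (s1, zyxzzzzz, BZ)
  read z, top B: go to s0, push BB → (s0, yxzzzzz, BBZ)
  read y, top B: go to s1, push BB → (s1, xzzzzz, BBBZ)
  read x, top B: go to s1, push ε → (s1, zzzzz, BBZ)
  read z, top B: go to s0, push BB → (s0, zzzz, BBBZ)
  read z, top B: go to s1, push ε → (s1, zzz, BBZ)
  read z, top B: go to s0, push BB → (s0, zz, BBBZ)
  read z, top B: go to s1, push ε → (s1, z, BBZ)
  read z, top B: go to s0, push BB → (s0, ε, BBBZ)
All input consumed in state s0 with stack BBBZ.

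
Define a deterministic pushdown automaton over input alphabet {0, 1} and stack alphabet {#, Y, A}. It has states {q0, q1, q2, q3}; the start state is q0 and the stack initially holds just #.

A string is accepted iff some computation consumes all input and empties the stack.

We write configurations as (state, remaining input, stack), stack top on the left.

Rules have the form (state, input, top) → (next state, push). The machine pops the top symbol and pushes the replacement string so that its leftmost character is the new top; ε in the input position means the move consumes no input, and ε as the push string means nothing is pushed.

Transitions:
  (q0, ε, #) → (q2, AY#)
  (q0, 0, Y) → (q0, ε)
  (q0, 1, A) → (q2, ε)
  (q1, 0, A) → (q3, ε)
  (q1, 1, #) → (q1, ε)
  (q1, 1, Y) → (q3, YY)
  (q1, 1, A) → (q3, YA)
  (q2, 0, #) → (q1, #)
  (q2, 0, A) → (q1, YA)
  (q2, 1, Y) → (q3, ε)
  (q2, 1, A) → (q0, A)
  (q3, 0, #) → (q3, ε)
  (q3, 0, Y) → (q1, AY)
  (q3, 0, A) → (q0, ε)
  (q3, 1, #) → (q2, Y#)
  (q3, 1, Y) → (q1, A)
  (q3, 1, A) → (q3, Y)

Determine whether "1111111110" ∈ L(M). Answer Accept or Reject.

Accept

(q0, 1111111110, #) ⊢ (q2, 1111111110, AY#) ⊢ (q0, 111111110, AY#) ⊢ (q2, 11111110, Y#) ⊢ (q3, 1111110, #) ⊢ (q2, 111110, Y#) ⊢ (q3, 11110, #) ⊢ (q2, 1110, Y#) ⊢ (q3, 110, #) ⊢ (q2, 10, Y#) ⊢ (q3, 0, #) ⊢ (q3, ε, ε)
All input consumed and the stack is empty.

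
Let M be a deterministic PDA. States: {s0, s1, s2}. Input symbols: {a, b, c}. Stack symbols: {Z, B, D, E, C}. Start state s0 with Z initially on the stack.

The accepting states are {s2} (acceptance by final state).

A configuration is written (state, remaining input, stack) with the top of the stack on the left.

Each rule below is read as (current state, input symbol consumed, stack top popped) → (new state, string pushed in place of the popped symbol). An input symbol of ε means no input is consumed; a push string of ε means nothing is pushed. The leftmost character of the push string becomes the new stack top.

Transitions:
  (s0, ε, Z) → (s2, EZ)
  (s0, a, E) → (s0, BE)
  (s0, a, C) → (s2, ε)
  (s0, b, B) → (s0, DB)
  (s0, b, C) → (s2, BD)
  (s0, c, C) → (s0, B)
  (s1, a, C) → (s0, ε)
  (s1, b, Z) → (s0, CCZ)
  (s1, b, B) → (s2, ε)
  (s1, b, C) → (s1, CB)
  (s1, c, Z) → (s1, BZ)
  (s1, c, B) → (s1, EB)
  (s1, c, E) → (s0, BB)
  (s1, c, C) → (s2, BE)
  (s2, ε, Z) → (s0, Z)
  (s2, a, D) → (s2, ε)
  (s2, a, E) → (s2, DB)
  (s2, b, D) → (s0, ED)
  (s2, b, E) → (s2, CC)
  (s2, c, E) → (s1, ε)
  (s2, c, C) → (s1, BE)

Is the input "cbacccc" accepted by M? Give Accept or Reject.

Reject

(s0, cbacccc, Z) ⊢ (s2, cbacccc, EZ) ⊢ (s1, bacccc, Z) ⊢ (s0, acccc, CCZ) ⊢ (s2, cccc, CZ) ⊢ (s1, ccc, BEZ) ⊢ (s1, cc, EBEZ) ⊢ (s0, c, BBBEZ)
No transition applies at (s0, c, BBBEZ); input not fully consumed.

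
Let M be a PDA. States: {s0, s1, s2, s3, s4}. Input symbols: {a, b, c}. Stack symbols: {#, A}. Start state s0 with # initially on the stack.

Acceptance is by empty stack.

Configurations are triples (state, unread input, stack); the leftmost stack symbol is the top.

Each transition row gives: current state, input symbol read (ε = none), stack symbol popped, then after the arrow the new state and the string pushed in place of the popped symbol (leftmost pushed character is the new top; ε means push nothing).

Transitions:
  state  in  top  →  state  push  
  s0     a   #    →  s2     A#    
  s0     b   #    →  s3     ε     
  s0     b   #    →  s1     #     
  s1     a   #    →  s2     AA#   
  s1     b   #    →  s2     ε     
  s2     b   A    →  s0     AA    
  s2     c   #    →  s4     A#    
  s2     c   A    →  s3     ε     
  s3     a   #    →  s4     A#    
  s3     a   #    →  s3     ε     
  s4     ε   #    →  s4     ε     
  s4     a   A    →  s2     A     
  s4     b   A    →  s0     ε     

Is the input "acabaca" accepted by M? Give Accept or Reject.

Accept

One accepting computation: (s0, acabaca, #) ⊢ (s2, cabaca, A#) ⊢ (s3, abaca, #) ⊢ (s4, baca, A#) ⊢ (s0, aca, #) ⊢ (s2, ca, A#) ⊢ (s3, a, #) ⊢ (s3, ε, ε)
All input consumed and the stack is empty.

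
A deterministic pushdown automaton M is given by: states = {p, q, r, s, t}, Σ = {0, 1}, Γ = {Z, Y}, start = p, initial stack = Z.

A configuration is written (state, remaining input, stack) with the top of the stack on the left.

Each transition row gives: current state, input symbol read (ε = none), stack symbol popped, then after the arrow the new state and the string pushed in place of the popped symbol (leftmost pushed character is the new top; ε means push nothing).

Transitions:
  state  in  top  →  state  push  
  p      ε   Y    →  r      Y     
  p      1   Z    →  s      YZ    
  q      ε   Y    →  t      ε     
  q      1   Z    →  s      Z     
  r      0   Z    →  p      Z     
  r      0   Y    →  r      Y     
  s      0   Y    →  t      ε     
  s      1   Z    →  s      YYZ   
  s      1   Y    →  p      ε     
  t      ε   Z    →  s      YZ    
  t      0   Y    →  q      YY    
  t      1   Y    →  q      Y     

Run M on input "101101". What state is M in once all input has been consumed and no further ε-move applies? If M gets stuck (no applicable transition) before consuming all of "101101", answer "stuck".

(p, 101101, Z) ⊢ (s, 01101, YZ) ⊢ (t, 1101, Z) ⊢ (s, 1101, YZ) ⊢ (p, 101, Z) ⊢ (s, 01, YZ) ⊢ (t, 1, Z) ⊢ (s, 1, YZ) ⊢ (p, ε, Z)
All input consumed; M is in state p.

p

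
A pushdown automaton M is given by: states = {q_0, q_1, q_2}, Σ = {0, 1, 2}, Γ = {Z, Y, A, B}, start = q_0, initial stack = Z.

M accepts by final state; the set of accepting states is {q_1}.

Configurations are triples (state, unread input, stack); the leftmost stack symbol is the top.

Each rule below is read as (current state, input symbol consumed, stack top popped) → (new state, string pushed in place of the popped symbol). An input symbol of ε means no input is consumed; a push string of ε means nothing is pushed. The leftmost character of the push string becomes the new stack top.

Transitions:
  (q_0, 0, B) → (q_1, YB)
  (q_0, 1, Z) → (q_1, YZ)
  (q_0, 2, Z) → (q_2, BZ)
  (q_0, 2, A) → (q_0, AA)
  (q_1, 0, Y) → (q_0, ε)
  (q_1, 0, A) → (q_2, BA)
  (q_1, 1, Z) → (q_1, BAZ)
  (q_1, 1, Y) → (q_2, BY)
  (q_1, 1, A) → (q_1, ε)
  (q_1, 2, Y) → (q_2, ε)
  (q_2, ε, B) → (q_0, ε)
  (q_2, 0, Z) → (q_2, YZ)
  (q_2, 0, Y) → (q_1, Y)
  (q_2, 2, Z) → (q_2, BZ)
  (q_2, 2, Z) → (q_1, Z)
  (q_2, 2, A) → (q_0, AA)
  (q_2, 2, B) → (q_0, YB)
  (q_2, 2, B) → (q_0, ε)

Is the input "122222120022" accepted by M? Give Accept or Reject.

One accepting computation: (q_0, 122222120022, Z) ⊢ (q_1, 22222120022, YZ) ⊢ (q_2, 2222120022, Z) ⊢ (q_2, 222120022, BZ) ⊢ (q_0, 22120022, Z) ⊢ (q_2, 2120022, BZ) ⊢ (q_0, 120022, Z) ⊢ (q_1, 20022, YZ) ⊢ (q_2, 0022, Z) ⊢ (q_2, 022, YZ) ⊢ (q_1, 22, YZ) ⊢ (q_2, 2, Z) ⊢ (q_1, ε, Z)
All input consumed and state q_1 ∈ F.

Accept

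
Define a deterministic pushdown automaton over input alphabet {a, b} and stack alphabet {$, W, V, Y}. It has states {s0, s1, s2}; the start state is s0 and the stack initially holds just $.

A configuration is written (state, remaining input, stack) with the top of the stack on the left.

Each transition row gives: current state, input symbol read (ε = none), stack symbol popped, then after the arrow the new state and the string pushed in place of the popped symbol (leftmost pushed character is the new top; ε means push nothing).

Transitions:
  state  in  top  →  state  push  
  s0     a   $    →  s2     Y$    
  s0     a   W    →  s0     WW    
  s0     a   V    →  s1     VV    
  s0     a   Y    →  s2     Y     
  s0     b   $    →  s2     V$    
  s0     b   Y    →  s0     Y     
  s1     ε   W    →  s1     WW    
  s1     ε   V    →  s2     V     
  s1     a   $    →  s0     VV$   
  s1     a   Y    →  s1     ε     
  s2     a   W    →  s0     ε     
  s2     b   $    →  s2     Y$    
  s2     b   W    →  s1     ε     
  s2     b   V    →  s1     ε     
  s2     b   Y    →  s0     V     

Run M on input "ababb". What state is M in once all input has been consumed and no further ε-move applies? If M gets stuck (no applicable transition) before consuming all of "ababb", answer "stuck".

(s0, ababb, $) ⊢ (s2, babb, Y$) ⊢ (s0, abb, V$) ⊢ (s1, bb, VV$) ⊢ (s2, bb, VV$) ⊢ (s1, b, V$) ⊢ (s2, b, V$) ⊢ (s1, ε, $)
All input consumed; M is in state s1.

s1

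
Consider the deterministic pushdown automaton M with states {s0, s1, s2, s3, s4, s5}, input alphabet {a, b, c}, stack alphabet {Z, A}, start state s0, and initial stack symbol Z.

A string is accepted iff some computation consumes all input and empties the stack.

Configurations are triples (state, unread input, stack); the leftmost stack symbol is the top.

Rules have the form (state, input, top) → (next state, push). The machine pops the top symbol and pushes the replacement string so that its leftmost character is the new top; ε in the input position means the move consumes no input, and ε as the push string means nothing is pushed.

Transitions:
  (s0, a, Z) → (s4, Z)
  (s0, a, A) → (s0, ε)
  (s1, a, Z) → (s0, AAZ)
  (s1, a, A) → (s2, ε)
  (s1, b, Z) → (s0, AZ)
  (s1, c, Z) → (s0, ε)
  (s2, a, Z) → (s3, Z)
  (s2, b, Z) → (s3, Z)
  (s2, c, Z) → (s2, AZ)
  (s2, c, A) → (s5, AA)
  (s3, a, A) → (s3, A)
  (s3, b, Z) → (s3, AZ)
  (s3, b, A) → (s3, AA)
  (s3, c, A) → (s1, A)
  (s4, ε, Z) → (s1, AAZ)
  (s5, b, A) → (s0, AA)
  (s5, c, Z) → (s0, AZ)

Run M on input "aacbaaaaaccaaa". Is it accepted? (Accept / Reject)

Reject

(s0, aacbaaaaaccaaa, Z) ⊢ (s4, acbaaaaaccaaa, Z) ⊢ (s1, acbaaaaaccaaa, AAZ) ⊢ (s2, cbaaaaaccaaa, AZ) ⊢ (s5, baaaaaccaaa, AAZ) ⊢ (s0, aaaaaccaaa, AAAZ) ⊢ (s0, aaaaccaaa, AAZ) ⊢ (s0, aaaccaaa, AZ) ⊢ (s0, aaccaaa, Z) ⊢ (s4, accaaa, Z) ⊢ (s1, accaaa, AAZ) ⊢ (s2, ccaaa, AZ) ⊢ (s5, caaa, AAZ)
No transition applies at (s5, caaa, AAZ); input not fully consumed.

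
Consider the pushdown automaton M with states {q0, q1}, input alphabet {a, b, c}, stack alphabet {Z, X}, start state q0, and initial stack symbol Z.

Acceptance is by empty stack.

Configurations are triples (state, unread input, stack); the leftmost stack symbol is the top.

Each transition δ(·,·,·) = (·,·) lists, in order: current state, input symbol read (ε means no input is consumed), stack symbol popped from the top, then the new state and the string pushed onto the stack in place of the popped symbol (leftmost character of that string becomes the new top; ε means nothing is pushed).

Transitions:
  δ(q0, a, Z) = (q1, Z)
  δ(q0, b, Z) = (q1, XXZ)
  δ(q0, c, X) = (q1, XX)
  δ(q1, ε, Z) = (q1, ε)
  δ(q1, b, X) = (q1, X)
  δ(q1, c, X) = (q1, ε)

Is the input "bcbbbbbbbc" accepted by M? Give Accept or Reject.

One accepting computation: (q0, bcbbbbbbbc, Z) ⊢ (q1, cbbbbbbbc, XXZ) ⊢ (q1, bbbbbbbc, XZ) ⊢ (q1, bbbbbbc, XZ) ⊢ (q1, bbbbbc, XZ) ⊢ (q1, bbbbc, XZ) ⊢ (q1, bbbc, XZ) ⊢ (q1, bbc, XZ) ⊢ (q1, bc, XZ) ⊢ (q1, c, XZ) ⊢ (q1, ε, Z) ⊢ (q1, ε, ε)
All input consumed and the stack is empty.

Accept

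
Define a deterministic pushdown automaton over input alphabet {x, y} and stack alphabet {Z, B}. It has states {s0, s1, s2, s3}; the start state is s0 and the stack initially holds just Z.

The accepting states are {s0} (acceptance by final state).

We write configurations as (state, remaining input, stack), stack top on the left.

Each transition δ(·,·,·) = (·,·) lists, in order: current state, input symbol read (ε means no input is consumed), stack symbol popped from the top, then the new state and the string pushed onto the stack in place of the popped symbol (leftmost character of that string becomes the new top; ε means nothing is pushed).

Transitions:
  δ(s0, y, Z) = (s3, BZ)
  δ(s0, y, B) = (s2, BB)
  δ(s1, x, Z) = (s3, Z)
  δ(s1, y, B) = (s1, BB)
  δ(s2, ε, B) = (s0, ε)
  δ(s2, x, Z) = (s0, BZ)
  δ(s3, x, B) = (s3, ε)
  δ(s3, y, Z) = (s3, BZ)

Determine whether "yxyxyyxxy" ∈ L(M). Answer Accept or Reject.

Reject

(s0, yxyxyyxxy, Z) ⊢ (s3, xyxyyxxy, BZ) ⊢ (s3, yxyyxxy, Z) ⊢ (s3, xyyxxy, BZ) ⊢ (s3, yyxxy, Z) ⊢ (s3, yxxy, BZ)
No transition applies at (s3, yxxy, BZ); input not fully consumed.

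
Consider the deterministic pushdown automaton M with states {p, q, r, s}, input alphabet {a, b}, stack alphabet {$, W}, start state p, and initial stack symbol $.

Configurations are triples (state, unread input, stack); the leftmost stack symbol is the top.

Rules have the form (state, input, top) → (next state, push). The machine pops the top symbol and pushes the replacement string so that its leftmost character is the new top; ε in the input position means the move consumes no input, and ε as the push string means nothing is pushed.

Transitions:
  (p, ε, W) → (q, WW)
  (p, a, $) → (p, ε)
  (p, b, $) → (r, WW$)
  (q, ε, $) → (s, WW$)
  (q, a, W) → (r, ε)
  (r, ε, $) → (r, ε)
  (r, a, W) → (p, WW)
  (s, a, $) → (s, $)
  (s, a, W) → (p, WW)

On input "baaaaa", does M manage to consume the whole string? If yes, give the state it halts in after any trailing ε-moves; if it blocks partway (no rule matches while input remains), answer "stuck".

q

(p, baaaaa, $)
  read b, top $: go to r, push WW$ → (r, aaaaa, WW$)
  read a, top W: go to p, push WW → (p, aaaa, WWW$)
  ε-move, top W: go to q, push WW → (q, aaaa, WWWW$)
  read a, top W: go to r, push ε → (r, aaa, WWW$)
  read a, top W: go to p, push WW → (p, aa, WWWW$)
  ε-move, top W: go to q, push WW → (q, aa, WWWWW$)
  read a, top W: go to r, push ε → (r, a, WWWW$)
  read a, top W: go to p, push WW → (p, ε, WWWWW$)
  ε-move, top W: go to q, push WW → (q, ε, WWWWWW$)
All input consumed; M is in state q.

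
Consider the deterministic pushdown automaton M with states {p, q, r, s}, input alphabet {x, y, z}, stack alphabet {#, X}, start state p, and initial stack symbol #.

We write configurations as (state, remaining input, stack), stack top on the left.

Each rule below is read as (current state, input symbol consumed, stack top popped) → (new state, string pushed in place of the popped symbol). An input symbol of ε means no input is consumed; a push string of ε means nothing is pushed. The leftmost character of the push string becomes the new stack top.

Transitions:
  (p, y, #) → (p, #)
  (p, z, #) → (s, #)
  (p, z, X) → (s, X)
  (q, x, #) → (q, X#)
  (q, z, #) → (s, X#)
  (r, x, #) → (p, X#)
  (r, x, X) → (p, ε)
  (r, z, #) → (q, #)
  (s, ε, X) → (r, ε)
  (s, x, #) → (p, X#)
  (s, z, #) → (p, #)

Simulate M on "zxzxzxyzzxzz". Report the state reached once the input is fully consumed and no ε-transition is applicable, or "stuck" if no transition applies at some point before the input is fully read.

stuck

(p, zxzxzxyzzxzz, #) ⊢ (s, xzxzxyzzxzz, #) ⊢ (p, zxzxyzzxzz, X#) ⊢ (s, xzxyzzxzz, X#) ⊢ (r, xzxyzzxzz, #) ⊢ (p, zxyzzxzz, X#) ⊢ (s, xyzzxzz, X#) ⊢ (r, xyzzxzz, #) ⊢ (p, yzzxzz, X#)
No transition for (p, y, top X); M blocks with input yzzxzz remaining.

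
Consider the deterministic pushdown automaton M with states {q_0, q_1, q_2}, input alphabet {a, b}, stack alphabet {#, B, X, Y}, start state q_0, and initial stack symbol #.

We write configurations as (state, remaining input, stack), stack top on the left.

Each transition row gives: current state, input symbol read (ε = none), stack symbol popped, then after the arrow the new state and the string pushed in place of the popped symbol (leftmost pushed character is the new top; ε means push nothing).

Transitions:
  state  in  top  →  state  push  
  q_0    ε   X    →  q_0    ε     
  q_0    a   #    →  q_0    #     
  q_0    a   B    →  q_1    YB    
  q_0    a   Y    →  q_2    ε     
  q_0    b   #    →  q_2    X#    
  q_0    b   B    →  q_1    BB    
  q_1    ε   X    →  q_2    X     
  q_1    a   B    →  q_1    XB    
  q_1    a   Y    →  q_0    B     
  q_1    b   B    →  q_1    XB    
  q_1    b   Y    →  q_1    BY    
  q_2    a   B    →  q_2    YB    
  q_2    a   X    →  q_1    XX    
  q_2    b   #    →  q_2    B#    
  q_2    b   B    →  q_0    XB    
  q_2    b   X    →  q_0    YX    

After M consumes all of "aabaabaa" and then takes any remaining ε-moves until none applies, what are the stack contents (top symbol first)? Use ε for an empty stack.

(q_0, aabaabaa, #)
  read a, top #: go to q_0, push # → (q_0, abaabaa, #)
  read a, top #: go to q_0, push # → (q_0, baabaa, #)
  read b, top #: go to q_2, push X# → (q_2, aabaa, X#)
  read a, top X: go to q_1, push XX → (q_1, abaa, XX#)
  ε-move, top X: go to q_2, push X → (q_2, abaa, XX#)
  read a, top X: go to q_1, push XX → (q_1, baa, XXX#)
  ε-move, top X: go to q_2, push X → (q_2, baa, XXX#)
  read b, top X: go to q_0, push YX → (q_0, aa, YXXX#)
  read a, top Y: go to q_2, push ε → (q_2, a, XXX#)
  read a, top X: go to q_1, push XX → (q_1, ε, XXXX#)
  ε-move, top X: go to q_2, push X → (q_2, ε, XXXX#)
All input consumed in state q_2 with stack XXXX#.

XXXX#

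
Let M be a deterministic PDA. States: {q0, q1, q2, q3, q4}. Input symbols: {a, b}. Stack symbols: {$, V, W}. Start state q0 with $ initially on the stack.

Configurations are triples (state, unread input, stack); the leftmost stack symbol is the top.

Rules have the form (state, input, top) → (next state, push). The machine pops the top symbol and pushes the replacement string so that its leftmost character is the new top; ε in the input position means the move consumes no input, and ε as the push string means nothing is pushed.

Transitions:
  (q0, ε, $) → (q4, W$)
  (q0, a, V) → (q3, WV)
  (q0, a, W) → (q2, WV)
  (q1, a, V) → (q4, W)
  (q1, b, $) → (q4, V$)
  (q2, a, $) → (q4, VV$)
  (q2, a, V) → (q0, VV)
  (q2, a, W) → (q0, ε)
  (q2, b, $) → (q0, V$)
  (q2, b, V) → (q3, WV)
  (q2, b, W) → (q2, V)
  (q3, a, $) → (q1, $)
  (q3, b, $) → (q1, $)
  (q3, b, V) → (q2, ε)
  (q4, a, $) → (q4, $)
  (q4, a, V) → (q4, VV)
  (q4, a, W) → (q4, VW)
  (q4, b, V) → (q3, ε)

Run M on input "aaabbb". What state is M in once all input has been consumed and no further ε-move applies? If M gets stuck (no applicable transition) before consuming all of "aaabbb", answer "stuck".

q3

(q0, aaabbb, $)
  ε-move, top $: go to q4, push W$ → (q4, aaabbb, W$)
  read a, top W: go to q4, push VW → (q4, aabbb, VW$)
  read a, top V: go to q4, push VV → (q4, abbb, VVW$)
  read a, top V: go to q4, push VV → (q4, bbb, VVVW$)
  read b, top V: go to q3, push ε → (q3, bb, VVW$)
  read b, top V: go to q2, push ε → (q2, b, VW$)
  read b, top V: go to q3, push WV → (q3, ε, WVW$)
All input consumed; M is in state q3.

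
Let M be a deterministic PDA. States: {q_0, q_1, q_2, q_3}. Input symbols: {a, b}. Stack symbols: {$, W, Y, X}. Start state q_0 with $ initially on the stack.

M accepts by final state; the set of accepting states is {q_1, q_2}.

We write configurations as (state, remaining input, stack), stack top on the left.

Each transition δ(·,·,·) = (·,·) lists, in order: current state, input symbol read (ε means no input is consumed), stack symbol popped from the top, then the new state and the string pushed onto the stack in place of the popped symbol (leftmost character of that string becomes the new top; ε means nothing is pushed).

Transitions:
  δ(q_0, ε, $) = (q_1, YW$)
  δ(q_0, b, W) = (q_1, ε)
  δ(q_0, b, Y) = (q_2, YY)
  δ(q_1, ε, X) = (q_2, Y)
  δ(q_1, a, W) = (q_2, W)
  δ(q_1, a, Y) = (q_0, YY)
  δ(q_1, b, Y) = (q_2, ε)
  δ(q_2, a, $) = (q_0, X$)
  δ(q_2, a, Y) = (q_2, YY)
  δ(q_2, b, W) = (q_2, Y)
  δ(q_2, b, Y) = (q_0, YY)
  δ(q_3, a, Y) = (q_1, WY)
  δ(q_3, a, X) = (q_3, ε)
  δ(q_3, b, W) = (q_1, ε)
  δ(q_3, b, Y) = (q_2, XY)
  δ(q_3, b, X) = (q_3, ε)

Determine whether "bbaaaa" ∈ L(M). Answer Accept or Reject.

Accept

(q_0, bbaaaa, $)
  ε-move, top $: go to q_1, push YW$ → (q_1, bbaaaa, YW$)
  read b, top Y: go to q_2, push ε → (q_2, baaaa, W$)
  read b, top W: go to q_2, push Y → (q_2, aaaa, Y$)
  read a, top Y: go to q_2, push YY → (q_2, aaa, YY$)
  read a, top Y: go to q_2, push YY → (q_2, aa, YYY$)
  read a, top Y: go to q_2, push YY → (q_2, a, YYYY$)
  read a, top Y: go to q_2, push YY → (q_2, ε, YYYYY$)
All input consumed; state q_2 ∈ F.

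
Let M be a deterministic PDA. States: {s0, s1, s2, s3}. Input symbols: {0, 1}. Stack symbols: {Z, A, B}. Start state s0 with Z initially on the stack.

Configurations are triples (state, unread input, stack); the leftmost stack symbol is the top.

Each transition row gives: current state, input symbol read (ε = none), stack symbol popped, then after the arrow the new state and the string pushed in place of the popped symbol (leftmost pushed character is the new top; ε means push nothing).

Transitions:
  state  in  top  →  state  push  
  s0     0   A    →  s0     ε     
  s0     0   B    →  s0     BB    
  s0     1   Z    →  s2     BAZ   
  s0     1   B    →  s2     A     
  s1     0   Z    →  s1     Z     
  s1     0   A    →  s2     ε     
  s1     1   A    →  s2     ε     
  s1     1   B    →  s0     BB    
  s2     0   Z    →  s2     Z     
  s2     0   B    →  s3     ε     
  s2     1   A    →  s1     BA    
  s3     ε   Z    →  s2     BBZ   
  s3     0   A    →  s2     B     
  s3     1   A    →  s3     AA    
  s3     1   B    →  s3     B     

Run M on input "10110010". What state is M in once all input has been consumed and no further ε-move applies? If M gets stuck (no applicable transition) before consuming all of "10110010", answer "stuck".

(s0, 10110010, Z) ⊢ (s2, 0110010, BAZ) ⊢ (s3, 110010, AZ) ⊢ (s3, 10010, AAZ) ⊢ (s3, 0010, AAAZ) ⊢ (s2, 010, BAAZ) ⊢ (s3, 10, AAZ) ⊢ (s3, 0, AAAZ) ⊢ (s2, ε, BAAZ)
All input consumed; M is in state s2.

s2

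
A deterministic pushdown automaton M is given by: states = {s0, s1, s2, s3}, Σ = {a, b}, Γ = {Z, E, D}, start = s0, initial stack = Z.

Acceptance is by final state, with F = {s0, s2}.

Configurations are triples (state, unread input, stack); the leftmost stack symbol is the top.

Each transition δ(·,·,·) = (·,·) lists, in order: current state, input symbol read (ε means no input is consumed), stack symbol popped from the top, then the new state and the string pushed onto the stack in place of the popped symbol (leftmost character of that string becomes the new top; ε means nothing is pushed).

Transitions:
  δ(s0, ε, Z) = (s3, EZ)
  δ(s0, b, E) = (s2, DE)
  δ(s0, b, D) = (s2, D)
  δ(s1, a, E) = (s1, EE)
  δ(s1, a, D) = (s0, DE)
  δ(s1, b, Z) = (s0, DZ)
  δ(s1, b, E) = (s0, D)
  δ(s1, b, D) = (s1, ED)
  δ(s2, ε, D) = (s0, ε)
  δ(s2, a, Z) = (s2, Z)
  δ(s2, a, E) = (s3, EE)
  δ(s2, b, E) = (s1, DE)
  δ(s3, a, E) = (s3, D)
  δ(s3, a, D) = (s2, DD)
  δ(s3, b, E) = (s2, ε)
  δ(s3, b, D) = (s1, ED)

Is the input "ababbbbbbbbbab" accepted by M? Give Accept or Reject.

Reject

(s0, ababbbbbbbbbab, Z)
  ε-move, top Z: go to s3, push EZ → (s3, ababbbbbbbbbab, EZ)
  read a, top E: go to s3, push D → (s3, babbbbbbbbbab, DZ)
  read b, top D: go to s1, push ED → (s1, abbbbbbbbbab, EDZ)
  read a, top E: go to s1, push EE → (s1, bbbbbbbbbab, EEDZ)
  read b, top E: go to s0, push D → (s0, bbbbbbbbab, DEDZ)
  read b, top D: go to s2, push D → (s2, bbbbbbbab, DEDZ)
  ε-move, top D: go to s0, push ε → (s0, bbbbbbbab, EDZ)
  read b, top E: go to s2, push DE → (s2, bbbbbbab, DEDZ)
  ε-move, top D: go to s0, push ε → (s0, bbbbbbab, EDZ)
  read b, top E: go to s2, push DE → (s2, bbbbbab, DEDZ)
  ε-move, top D: go to s0, push ε → (s0, bbbbbab, EDZ)
  read b, top E: go to s2, push DE → (s2, bbbbab, DEDZ)
  ε-move, top D: go to s0, push ε → (s0, bbbbab, EDZ)
  read b, top E: go to s2, push DE → (s2, bbbab, DEDZ)
  ε-move, top D: go to s0, push ε → (s0, bbbab, EDZ)
  read b, top E: go to s2, push DE → (s2, bbab, DEDZ)
  ε-move, top D: go to s0, push ε → (s0, bbab, EDZ)
  read b, top E: go to s2, push DE → (s2, bab, DEDZ)
  ε-move, top D: go to s0, push ε → (s0, bab, EDZ)
  read b, top E: go to s2, push DE → (s2, ab, DEDZ)
  ε-move, top D: go to s0, push ε → (s0, ab, EDZ)
No transition applies at (s0, ab, EDZ); input not fully consumed.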